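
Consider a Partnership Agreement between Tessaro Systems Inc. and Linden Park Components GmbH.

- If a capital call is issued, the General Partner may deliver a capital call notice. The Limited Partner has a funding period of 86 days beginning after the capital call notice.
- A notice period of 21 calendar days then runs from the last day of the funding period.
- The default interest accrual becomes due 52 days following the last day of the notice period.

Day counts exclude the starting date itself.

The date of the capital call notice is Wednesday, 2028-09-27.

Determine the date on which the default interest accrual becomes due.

Adding 86 calendar days to 2028-09-27 gives 2028-12-22, which is the last day of the funding period.
Adding 21 calendar days to 2028-12-22 gives 2029-01-12, which is the last day of the notice period.
The date on which the default interest accrual becomes due: 52 calendar days after 2029-01-12 is 2029-03-05.

2029-03-05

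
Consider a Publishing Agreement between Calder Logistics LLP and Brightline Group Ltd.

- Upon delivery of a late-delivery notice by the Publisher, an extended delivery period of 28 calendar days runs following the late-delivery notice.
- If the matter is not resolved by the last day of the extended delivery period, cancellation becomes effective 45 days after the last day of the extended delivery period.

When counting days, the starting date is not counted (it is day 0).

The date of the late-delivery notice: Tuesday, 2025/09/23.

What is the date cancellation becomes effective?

Adding 28 calendar days to 2025/09/23 gives 2025/10/21, which is the last day of the extended delivery period.
Adding 45 calendar days to 2025/10/21 gives 2025/12/05, which is the date cancellation becomes effective.

2025/12/05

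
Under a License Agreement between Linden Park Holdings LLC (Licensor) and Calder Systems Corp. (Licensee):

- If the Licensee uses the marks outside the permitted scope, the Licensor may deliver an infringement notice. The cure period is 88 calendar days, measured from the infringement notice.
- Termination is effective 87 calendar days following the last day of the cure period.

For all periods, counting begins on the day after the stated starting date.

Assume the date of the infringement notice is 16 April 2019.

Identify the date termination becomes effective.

The last day of the cure period: 88 calendar days after 16 April 2019 is 13 July 2019.
The date termination becomes effective: 13 July 2019 + 87 days = 8 October 2019.

8 October 2019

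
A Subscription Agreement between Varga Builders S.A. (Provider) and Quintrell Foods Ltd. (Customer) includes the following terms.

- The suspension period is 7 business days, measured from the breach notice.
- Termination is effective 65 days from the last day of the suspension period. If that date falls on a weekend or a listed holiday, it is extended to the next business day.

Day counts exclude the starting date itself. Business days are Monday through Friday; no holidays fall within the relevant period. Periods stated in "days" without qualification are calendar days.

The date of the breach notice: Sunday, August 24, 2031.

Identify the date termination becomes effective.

November 6, 2031

The last day of the suspension period: 7 business days after Sunday, August 24, 2031, skipping weekends — Aug 25, Aug 26, Aug 27, Aug 28, Aug 29, Sep 1, Sep 2 — lands on Tuesday, September 2, 2031.
Adding 65 calendar days to September 2, 2031 gives November 6, 2031, which is the date termination becomes effective. November 6, 2031 is a Thursday, so no roll-forward applies.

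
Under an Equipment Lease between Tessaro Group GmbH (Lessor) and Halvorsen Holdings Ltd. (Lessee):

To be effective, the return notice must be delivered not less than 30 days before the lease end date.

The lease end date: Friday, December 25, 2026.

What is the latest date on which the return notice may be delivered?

November 25, 2026

Counting back 30 calendar days from December 25, 2026 gives November 25, 2026.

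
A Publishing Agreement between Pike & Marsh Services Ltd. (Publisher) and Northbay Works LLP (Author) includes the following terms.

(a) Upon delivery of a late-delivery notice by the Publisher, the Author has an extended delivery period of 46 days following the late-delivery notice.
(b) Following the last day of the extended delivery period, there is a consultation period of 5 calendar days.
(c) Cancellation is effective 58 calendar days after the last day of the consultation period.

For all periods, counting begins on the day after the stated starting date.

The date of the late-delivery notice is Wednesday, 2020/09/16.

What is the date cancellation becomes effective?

2021/01/03

Adding 46 calendar days to 2020/09/16 gives 2020/11/01, which is the last day of the extended delivery period.
The last day of the consultation period: 5 calendar days after 2020/11/01 is 2020/11/06.
The date cancellation becomes effective: 2020/11/06 + 58 days = 2021/01/03.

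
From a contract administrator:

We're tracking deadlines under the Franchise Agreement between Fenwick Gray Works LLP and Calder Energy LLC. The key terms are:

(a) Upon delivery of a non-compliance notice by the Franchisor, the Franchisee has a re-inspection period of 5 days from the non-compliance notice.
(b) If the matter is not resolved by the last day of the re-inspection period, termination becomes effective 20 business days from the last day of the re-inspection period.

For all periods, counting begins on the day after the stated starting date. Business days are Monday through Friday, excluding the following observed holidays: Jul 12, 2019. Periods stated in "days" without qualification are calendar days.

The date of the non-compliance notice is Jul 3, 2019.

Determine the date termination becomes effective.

Aug 6, 2019

The last day of the re-inspection period: Jul 3, 2019 + 5 days = Jul 8, 2019.
The date termination becomes effective: counting 20 business days from Monday, Jul 8, 2019 (Jul 9, Jul 10, Jul 11, Jul 15, …, Aug 2, Aug 5, Aug 6, skipping weekends and the listed holiday on Jul 12) reaches Tuesday, Aug 6, 2019.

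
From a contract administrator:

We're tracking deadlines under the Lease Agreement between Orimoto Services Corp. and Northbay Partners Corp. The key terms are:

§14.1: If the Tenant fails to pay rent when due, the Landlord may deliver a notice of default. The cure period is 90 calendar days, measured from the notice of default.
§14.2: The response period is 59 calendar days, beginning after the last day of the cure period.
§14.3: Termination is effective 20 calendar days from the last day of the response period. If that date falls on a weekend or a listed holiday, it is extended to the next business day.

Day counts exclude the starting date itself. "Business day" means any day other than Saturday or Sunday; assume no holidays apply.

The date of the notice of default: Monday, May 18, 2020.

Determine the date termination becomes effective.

November 3, 2020

Adding 90 calendar days to May 18, 2020 gives August 16, 2020, which is the last day of the cure period.
The last day of the response period: August 16, 2020 + 59 days = October 14, 2020.
Adding 20 calendar days to October 14, 2020 gives November 3, 2020, which is the date termination becomes effective. November 3, 2020 is a Tuesday, so no roll-forward applies.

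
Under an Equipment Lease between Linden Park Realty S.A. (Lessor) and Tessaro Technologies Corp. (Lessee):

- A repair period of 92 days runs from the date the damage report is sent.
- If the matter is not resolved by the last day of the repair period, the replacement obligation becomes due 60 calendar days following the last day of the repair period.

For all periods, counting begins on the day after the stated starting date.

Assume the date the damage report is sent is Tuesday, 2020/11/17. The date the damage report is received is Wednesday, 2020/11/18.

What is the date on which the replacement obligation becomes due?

2021/04/18

Adding 92 calendar days to 2020/11/17 gives 2021/02/17, which is the last day of the repair period.
Adding 60 calendar days to 2021/02/17 gives 2021/04/18, which is the date on which the replacement obligation becomes due.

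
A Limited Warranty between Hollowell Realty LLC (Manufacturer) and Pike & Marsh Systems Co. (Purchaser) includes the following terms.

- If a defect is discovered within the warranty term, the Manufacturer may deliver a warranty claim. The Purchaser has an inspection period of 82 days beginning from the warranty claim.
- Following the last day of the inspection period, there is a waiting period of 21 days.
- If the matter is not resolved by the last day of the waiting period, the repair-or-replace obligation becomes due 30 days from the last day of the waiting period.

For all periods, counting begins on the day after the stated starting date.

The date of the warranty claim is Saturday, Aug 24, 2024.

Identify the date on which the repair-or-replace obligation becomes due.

Jan 4, 2025

The last day of the inspection period: 82 calendar days after Aug 24, 2024 is Nov 14, 2024.
The last day of the waiting period: Nov 14, 2024 + 21 days = Dec 5, 2024.
Adding 30 calendar days to Dec 5, 2024 gives Jan 4, 2025, which is the date on which the repair-or-replace obligation becomes due.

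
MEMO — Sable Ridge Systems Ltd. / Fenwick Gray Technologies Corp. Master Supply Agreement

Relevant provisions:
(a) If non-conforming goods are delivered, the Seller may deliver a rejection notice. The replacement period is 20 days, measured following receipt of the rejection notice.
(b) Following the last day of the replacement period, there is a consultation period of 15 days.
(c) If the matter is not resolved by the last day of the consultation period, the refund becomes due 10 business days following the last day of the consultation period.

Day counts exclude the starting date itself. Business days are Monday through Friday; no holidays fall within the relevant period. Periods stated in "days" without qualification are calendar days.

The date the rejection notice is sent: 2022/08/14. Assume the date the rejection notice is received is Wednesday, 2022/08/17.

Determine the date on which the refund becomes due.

2022/10/05

The last day of the replacement period: 20 calendar days after 2022/08/17 is 2022/09/06.
The last day of the consultation period: 15 calendar days after 2022/09/06 is 2022/09/21.
From Wednesday, 2022/09/21, 10 business days (Sep 22, Sep 23, Sep 26, Sep 27, Sep 28, Sep 29, Sep 30, Oct 3, Oct 4, Oct 5, skipping weekends) brings us to Wednesday, 2022/10/05, which is the date on which the refund becomes due.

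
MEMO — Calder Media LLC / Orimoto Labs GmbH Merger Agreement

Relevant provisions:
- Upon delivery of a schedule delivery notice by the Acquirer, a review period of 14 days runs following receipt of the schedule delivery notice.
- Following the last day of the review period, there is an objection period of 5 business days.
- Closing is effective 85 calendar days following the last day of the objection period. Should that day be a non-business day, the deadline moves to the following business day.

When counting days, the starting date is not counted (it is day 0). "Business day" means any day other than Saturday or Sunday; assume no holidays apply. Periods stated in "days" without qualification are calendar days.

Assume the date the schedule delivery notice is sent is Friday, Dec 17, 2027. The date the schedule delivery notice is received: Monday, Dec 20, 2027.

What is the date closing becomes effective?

Apr 4, 2028

Adding 14 calendar days to Dec 20, 2027 gives Jan 3, 2028, which is the last day of the review period.
The last day of the objection period: 5 business days after Monday, Jan 3, 2028, skipping weekends — Jan 4, Jan 5, Jan 6, Jan 7, Jan 10 — lands on Monday, Jan 10, 2028.
The date closing becomes effective: 85 calendar days after Jan 10, 2028 is Apr 4, 2028. Apr 4, 2028 is a Tuesday, so no roll-forward applies.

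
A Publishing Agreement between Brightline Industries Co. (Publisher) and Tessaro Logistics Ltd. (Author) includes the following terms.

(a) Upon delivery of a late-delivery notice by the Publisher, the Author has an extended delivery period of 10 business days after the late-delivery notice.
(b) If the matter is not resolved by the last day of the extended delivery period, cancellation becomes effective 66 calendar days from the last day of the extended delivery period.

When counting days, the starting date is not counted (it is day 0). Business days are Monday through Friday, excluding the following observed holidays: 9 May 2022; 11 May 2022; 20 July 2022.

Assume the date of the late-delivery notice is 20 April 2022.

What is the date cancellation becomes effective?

From Wednesday, 20 April 2022, 10 business days (Apr 21, Apr 22, Apr 25, Apr 26, Apr 27, Apr 28, Apr 29, May 2, May 3, May 4, skipping weekends) brings us to Wednesday, 4 May 2022, which is the last day of the extended delivery period.
Adding 66 calendar days to 4 May 2022 gives 9 July 2022, which is the date cancellation becomes effective.

9 July 2022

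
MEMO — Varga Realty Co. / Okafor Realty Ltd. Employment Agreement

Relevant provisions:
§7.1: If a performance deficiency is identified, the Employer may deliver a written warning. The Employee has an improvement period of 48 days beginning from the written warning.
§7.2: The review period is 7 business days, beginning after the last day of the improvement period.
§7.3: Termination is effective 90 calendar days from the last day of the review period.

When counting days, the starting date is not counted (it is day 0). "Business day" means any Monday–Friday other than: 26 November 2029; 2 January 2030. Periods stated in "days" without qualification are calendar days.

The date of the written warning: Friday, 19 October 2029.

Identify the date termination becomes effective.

Adding 48 calendar days to 19 October 2029 gives 6 December 2029, which is the last day of the improvement period.
The last day of the review period: 7 business days after Thursday, 6 December 2029, skipping weekends — Dec 7, Dec 10, Dec 11, Dec 12, Dec 13, Dec 14, Dec 17 — lands on Monday, 17 December 2029.
The date termination becomes effective: 17 December 2029 + 90 days = 17 March 2030.

17 March 2030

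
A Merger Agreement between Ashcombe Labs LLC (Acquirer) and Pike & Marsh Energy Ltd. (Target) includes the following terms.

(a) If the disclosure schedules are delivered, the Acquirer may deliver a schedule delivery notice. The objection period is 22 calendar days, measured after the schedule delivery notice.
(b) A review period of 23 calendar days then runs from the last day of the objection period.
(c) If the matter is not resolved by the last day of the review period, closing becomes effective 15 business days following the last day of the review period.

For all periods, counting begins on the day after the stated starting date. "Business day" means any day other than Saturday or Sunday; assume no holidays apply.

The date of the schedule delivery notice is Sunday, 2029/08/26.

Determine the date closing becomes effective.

The last day of the objection period: 2029/08/26 + 22 days = 2029/09/17.
Adding 23 calendar days to 2029/09/17 gives 2029/10/10, which is the last day of the review period.
The date closing becomes effective: counting 15 business days from Wednesday, 2029/10/10 (Oct 11, Oct 12, Oct 15, Oct 16, …, Oct 29, Oct 30, Oct 31, skipping weekends) reaches Wednesday, 2029/10/31.

2029/10/31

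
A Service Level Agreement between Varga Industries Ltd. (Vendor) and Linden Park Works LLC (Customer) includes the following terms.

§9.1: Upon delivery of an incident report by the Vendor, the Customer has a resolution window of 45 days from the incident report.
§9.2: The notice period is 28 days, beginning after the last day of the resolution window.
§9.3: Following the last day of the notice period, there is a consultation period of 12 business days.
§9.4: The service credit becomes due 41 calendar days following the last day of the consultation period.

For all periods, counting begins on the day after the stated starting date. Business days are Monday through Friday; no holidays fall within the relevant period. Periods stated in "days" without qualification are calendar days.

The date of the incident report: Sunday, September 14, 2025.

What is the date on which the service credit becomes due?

The last day of the resolution window: 45 calendar days after September 14, 2025 is October 29, 2025.
The last day of the notice period: 28 calendar days after October 29, 2025 is November 26, 2025.
The last day of the consultation period: 12 business days after Wednesday, November 26, 2025, skipping weekends — Nov 27, Nov 28, Dec 1, Dec 2, …, Dec 10, Dec 11, Dec 12 — lands on Friday, December 12, 2025.
Adding 41 calendar days to December 12, 2025 gives January 22, 2026, which is the date on which the service credit becomes due.

January 22, 2026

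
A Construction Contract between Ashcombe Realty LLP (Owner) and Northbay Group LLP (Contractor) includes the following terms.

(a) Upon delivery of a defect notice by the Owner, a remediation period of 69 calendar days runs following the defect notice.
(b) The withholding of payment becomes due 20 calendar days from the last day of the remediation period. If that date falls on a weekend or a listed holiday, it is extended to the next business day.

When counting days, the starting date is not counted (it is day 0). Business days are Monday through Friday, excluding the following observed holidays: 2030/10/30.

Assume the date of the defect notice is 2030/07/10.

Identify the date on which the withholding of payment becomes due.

2030/10/07

The last day of the remediation period: 2030/07/10 + 69 days = 2030/09/17.
Adding 20 calendar days to 2030/09/17 gives 2030/10/07, which is the date on which the withholding of payment becomes due. 2030/10/07 is a Monday and is not a listed holiday, so no roll-forward applies.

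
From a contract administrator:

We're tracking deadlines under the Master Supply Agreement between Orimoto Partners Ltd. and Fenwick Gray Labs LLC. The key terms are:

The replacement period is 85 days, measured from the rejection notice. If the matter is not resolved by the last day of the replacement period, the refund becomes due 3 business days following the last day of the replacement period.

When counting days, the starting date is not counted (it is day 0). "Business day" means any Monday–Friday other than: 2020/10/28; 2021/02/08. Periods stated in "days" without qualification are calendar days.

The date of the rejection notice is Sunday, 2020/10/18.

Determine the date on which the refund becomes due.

Adding 85 calendar days to 2020/10/18 gives 2021/01/11, which is the last day of the replacement period.
The date on which the refund becomes due: counting 3 business days from Monday, 2021/01/11 (Jan 12, Jan 13, Jan 14, skipping weekends) reaches Thursday, 2021/01/14.

2021/01/14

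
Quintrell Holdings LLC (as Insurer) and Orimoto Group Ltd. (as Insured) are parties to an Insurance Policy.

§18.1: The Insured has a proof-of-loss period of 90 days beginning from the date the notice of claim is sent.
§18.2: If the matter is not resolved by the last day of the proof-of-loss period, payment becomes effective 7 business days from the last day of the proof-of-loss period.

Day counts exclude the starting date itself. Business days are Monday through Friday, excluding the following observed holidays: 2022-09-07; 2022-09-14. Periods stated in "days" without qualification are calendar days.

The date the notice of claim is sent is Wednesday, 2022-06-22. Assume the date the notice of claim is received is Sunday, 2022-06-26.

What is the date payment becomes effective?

The last day of the proof-of-loss period: 90 calendar days after 2022-06-22 is 2022-09-20.
From Tuesday, 2022-09-20, 7 business days (Sep 21, Sep 22, Sep 23, Sep 26, Sep 27, Sep 28, Sep 29, skipping weekends) brings us to Thursday, 2022-09-29, which is the date payment becomes effective.

2022-09-29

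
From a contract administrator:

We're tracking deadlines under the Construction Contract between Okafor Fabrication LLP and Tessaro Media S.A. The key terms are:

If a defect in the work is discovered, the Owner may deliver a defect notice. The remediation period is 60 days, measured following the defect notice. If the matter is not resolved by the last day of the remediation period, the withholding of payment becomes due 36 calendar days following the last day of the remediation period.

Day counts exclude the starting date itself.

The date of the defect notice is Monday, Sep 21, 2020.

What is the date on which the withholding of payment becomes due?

Adding 60 calendar days to Sep 21, 2020 gives Nov 20, 2020, which is the last day of the remediation period.
The date on which the withholding of payment becomes due: Nov 20, 2020 + 36 days = Dec 26, 2020.

Dec 26, 2020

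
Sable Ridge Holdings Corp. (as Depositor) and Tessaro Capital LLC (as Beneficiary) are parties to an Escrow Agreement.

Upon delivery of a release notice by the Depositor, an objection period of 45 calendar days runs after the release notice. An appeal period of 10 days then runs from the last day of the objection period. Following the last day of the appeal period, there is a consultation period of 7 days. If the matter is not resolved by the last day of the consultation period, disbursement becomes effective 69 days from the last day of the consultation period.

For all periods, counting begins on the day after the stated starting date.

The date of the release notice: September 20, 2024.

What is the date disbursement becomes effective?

January 29, 2025

The last day of the objection period: 45 calendar days after September 20, 2024 is November 4, 2024.
The last day of the appeal period: 10 calendar days after November 4, 2024 is November 14, 2024.
Adding 7 calendar days to November 14, 2024 gives November 21, 2024, which is the last day of the consultation period.
Adding 69 calendar days to November 21, 2024 gives January 29, 2025, which is the date disbursement becomes effective.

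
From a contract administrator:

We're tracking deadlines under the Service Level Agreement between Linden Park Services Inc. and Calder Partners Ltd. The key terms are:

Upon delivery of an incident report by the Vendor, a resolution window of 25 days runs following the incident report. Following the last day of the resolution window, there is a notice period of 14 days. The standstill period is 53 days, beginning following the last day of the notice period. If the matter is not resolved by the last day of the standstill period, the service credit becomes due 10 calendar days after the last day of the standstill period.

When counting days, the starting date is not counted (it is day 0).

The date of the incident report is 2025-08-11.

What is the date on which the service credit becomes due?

2025-11-21

The last day of the resolution window: 25 calendar days after 2025-08-11 is 2025-09-05.
Adding 14 calendar days to 2025-09-05 gives 2025-09-19, which is the last day of the notice period.
The last day of the standstill period: 2025-09-19 + 53 days = 2025-11-11.
The date on which the service credit becomes due: 10 calendar days after 2025-11-11 is 2025-11-21.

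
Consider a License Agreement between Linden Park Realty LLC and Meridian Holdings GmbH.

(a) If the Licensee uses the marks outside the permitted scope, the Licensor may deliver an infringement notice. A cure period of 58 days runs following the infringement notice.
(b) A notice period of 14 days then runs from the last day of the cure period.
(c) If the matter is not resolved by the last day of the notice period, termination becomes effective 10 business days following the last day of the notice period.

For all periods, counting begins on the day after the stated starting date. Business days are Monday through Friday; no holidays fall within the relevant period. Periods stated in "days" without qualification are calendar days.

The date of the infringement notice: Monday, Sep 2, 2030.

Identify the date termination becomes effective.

The last day of the cure period: 58 calendar days after Sep 2, 2030 is Oct 30, 2030.
The last day of the notice period: Oct 30, 2030 + 14 days = Nov 13, 2030.
The date termination becomes effective: counting 10 business days from Wednesday, Nov 13, 2030 (Nov 14, Nov 15, Nov 18, Nov 19, Nov 20, Nov 21, Nov 22, Nov 25, Nov 26, Nov 27, skipping weekends) reaches Wednesday, Nov 27, 2030.

Nov 27, 2030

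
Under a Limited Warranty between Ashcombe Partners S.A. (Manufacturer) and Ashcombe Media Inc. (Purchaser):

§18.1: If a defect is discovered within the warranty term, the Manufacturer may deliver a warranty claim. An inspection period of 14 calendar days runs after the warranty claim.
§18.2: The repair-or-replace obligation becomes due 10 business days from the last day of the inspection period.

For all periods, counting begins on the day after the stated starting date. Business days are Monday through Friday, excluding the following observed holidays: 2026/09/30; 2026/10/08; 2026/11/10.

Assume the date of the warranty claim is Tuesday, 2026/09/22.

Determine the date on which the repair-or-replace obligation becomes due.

2026/10/21

The last day of the inspection period: 14 calendar days after 2026/09/22 is 2026/10/06.
The date on which the repair-or-replace obligation becomes due: 10 business days after Tuesday, 2026/10/06, skipping weekends and the listed holiday on Oct 8 — Oct 7, Oct 9, Oct 12, Oct 13, Oct 14, Oct 15, Oct 16, Oct 19, Oct 20, Oct 21 — lands on Wednesday, 2026/10/21.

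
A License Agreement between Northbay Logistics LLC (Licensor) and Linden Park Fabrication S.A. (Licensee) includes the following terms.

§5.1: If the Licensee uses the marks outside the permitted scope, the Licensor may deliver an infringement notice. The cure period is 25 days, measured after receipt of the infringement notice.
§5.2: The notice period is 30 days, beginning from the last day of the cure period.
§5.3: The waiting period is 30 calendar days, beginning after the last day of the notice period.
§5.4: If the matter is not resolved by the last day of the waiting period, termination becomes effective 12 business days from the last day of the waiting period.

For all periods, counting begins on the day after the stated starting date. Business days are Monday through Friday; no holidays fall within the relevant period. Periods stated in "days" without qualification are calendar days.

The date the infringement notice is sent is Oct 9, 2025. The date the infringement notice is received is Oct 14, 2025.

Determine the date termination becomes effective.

The last day of the cure period: Oct 14, 2025 + 25 days = Nov 8, 2025.
Adding 30 calendar days to Nov 8, 2025 gives Dec 8, 2025, which is the last day of the notice period.
The last day of the waiting period: 30 calendar days after Dec 8, 2025 is Jan 7, 2026.
The date termination becomes effective: 12 business days after Wednesday, Jan 7, 2026, skipping weekends — Jan 8, Jan 9, Jan 12, Jan 13, …, Jan 21, Jan 22, Jan 23 — lands on Friday, Jan 23, 2026.

Jan 23, 2026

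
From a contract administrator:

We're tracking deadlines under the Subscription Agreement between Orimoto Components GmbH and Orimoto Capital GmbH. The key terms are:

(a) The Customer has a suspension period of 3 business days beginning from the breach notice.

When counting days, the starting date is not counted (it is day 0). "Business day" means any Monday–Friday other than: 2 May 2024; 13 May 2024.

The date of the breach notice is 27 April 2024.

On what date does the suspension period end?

The last day of the suspension period: 3 business days after Saturday, 27 April 2024, skipping weekends — Apr 29, Apr 30, May 1 — lands on Wednesday, 1 May 2024.

1 May 2024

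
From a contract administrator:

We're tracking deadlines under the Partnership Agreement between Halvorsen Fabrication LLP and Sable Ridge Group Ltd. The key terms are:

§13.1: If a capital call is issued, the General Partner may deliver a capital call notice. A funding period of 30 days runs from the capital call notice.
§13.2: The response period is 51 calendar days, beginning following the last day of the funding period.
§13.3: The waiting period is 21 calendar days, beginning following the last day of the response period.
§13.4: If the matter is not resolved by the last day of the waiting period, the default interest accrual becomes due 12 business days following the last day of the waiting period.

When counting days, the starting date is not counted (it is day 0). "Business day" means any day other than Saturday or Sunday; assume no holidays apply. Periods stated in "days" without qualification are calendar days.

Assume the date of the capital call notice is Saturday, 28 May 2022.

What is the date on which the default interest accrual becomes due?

23 September 2022

The last day of the funding period: 30 calendar days after 28 May 2022 is 27 June 2022.
The last day of the response period: 51 calendar days after 27 June 2022 is 17 August 2022.
The last day of the waiting period: 17 August 2022 + 21 days = 7 September 2022.
The date on which the default interest accrual becomes due: counting 12 business days from Wednesday, 7 September 2022 (Sep 8, Sep 9, Sep 12, Sep 13, …, Sep 21, Sep 22, Sep 23, skipping weekends) reaches Friday, 23 September 2022.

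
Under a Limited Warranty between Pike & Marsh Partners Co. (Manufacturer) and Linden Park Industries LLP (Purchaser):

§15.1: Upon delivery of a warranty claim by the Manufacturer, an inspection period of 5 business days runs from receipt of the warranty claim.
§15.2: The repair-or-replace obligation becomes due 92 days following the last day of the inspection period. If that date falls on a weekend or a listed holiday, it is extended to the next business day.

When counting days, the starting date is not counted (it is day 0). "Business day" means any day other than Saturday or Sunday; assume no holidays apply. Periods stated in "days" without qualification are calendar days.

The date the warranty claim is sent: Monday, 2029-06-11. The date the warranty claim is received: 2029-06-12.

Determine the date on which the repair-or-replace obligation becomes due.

From Tuesday, 2029-06-12, 5 business days (Jun 13, Jun 14, Jun 15, Jun 18, Jun 19, skipping weekends) brings us to Tuesday, 2029-06-19, which is the last day of the inspection period.
The date on which the repair-or-replace obligation becomes due: 2029-06-19 + 92 days = 2029-09-19. 2029-09-19 is a Wednesday, so no roll-forward applies.

2029-09-19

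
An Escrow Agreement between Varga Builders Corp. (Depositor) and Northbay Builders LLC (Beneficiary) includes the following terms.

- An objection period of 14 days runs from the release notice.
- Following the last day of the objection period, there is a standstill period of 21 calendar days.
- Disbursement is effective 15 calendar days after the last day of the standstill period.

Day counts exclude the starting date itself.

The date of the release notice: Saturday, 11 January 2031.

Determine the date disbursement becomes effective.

2 March 2031

The last day of the objection period: 14 calendar days after 11 January 2031 is 25 January 2031.
The last day of the standstill period: 21 calendar days after 25 January 2031 is 15 February 2031.
Adding 15 calendar days to 15 February 2031 gives 2 March 2031, which is the date disbursement becomes effective.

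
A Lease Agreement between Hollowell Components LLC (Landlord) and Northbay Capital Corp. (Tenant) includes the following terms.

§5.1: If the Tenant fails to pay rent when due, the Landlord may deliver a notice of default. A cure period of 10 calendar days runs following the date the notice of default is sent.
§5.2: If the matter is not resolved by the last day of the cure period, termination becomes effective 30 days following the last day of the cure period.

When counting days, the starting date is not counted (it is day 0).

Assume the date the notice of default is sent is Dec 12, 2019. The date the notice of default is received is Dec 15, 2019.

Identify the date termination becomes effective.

Adding 10 calendar days to Dec 12, 2019 gives Dec 22, 2019, which is the last day of the cure period.
Adding 30 calendar days to Dec 22, 2019 gives Jan 21, 2020, which is the date termination becomes effective.

Jan 21, 2020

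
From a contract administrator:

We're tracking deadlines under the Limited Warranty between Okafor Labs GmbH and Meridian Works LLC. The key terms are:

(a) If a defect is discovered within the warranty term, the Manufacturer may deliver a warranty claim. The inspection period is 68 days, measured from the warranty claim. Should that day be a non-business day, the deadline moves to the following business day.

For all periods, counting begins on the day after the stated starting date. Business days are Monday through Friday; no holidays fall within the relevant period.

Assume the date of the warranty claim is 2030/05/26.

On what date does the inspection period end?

2030/08/02

The last day of the inspection period: 68 calendar days after 2030/05/26 is 2030/08/02. 2030/08/02 is a Friday, so no roll-forward applies.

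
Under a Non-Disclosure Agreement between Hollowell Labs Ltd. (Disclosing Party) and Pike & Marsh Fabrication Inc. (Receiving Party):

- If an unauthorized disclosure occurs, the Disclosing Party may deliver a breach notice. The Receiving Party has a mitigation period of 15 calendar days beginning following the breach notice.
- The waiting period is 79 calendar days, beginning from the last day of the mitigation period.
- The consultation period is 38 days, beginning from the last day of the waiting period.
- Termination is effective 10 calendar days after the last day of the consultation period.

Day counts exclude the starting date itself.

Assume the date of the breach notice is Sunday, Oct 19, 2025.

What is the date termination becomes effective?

The last day of the mitigation period: Oct 19, 2025 + 15 days = Nov 3, 2025.
The last day of the waiting period: Nov 3, 2025 + 79 days = Jan 21, 2026.
The last day of the consultation period: Jan 21, 2026 + 38 days = Feb 28, 2026.
Adding 10 calendar days to Feb 28, 2026 gives Mar 10, 2026, which is the date termination becomes effective.

Mar 10, 2026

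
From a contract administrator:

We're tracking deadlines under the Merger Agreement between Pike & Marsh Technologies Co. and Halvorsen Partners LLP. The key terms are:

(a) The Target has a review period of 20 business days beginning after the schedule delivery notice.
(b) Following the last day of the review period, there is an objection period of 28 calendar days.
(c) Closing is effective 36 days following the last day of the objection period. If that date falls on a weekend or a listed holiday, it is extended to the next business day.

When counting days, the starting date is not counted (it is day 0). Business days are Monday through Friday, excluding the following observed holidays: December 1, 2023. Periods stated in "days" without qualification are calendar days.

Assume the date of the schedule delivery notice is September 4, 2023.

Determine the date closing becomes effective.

December 5, 2023

From Monday, September 4, 2023, 20 business days (Sep 5, Sep 6, Sep 7, Sep 8, …, Sep 28, Sep 29, Oct 2, skipping weekends) brings us to Monday, October 2, 2023, which is the last day of the review period.
The last day of the objection period: 28 calendar days after October 2, 2023 is October 30, 2023.
The date closing becomes effective: October 30, 2023 + 36 days = December 5, 2023. December 5, 2023 is a Tuesday and is not a listed holiday, so no roll-forward applies.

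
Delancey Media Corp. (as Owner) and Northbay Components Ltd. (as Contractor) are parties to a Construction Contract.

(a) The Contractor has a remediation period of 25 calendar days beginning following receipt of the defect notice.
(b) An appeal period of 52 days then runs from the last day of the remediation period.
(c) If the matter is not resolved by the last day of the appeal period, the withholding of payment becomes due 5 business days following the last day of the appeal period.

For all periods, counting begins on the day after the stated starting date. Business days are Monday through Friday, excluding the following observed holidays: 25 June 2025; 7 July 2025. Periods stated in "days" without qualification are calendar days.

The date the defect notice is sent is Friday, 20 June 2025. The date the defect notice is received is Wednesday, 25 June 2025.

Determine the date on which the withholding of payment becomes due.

17 September 2025

The last day of the remediation period: 25 calendar days after 25 June 2025 is 20 July 2025.
The last day of the appeal period: 20 July 2025 + 52 days = 10 September 2025.
The date on which the withholding of payment becomes due: counting 5 business days from Wednesday, 10 September 2025 (Sep 11, Sep 12, Sep 15, Sep 16, Sep 17, skipping weekends) reaches Wednesday, 17 September 2025.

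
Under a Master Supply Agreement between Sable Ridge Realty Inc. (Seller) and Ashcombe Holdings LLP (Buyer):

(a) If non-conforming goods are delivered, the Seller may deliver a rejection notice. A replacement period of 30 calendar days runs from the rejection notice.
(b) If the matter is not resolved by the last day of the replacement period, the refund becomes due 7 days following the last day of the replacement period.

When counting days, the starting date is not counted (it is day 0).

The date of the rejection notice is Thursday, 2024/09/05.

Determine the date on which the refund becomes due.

2024/10/12

The last day of the replacement period: 30 calendar days after 2024/09/05 is 2024/10/05.
Adding 7 calendar days to 2024/10/05 gives 2024/10/12, which is the date on which the refund becomes due.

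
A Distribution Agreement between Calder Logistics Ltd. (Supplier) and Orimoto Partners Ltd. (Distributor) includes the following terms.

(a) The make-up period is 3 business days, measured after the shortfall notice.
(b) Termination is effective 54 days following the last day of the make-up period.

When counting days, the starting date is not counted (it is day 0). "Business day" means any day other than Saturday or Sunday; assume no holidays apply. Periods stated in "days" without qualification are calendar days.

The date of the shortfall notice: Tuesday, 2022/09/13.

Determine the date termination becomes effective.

The last day of the make-up period: counting 3 business days from Tuesday, 2022/09/13 (Sep 14, Sep 15, Sep 16, skipping weekends) reaches Friday, 2022/09/16.
The date termination becomes effective: 54 calendar days after 2022/09/16 is 2022/11/09.

2022/11/09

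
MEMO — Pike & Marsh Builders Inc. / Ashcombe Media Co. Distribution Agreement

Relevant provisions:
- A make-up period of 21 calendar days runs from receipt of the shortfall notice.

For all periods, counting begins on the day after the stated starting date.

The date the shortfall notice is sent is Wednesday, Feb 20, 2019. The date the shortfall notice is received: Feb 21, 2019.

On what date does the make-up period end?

Mar 14, 2019

The last day of the make-up period: Feb 21, 2019 + 21 days = Mar 14, 2019.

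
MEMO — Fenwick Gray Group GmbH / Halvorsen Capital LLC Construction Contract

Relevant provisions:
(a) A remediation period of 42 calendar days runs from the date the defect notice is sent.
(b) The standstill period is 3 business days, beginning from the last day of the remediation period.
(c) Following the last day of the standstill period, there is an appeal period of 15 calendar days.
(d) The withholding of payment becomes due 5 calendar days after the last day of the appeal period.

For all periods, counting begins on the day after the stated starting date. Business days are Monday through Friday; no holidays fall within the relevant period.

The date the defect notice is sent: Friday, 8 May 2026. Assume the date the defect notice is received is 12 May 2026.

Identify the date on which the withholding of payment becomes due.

14 July 2026

The last day of the remediation period: 8 May 2026 + 42 days = 19 June 2026.
The last day of the standstill period: counting 3 business days from Friday, 19 June 2026 (Jun 22, Jun 23, Jun 24, skipping weekends) reaches Wednesday, 24 June 2026.
The last day of the appeal period: 15 calendar days after 24 June 2026 is 9 July 2026.
The date on which the withholding of payment becomes due: 5 calendar days after 9 July 2026 is 14 July 2026.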